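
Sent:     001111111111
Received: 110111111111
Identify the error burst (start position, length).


XOR: 111000000000

Burst at position 0, length 3


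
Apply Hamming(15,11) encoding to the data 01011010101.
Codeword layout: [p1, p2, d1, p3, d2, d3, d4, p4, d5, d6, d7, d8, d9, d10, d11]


Parity bits: p1=0, p2=1, p3=0, p4=0

010010101010101


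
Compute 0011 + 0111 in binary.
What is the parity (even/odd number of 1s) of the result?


0011 = 3
0111 = 7
Sum = 10 = 1010
1s count = 2

even parity (2 ones in 1010)


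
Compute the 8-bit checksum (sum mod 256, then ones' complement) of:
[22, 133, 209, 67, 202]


Sum = 633 mod 256 = 121
Complement = 134

134


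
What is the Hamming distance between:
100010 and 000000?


XOR: 100010
Count of 1s: 2

2


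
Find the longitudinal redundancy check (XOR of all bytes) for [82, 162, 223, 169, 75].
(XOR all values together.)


XOR chain: 82 ^ 162 ^ 223 ^ 169 ^ 75 = 205

205


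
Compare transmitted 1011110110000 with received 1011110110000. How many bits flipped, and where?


XOR: 0000000000000

0 errors (received matches sent)


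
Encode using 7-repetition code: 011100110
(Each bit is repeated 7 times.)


Each bit -> 7 copies

000000011111111111111111111100000000000000111111111111110000000


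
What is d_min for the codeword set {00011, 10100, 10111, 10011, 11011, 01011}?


Comparing all pairs, minimum distance: 1
Can detect 0 errors, correct 0 errors

1


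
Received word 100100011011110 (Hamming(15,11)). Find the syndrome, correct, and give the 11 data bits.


Syndrome = 0: no error detected

Data: 00001011110 (no errors)


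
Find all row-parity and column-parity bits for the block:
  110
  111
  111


Row parities: 011
Column parities: 110

Row P: 011, Col P: 110, Corner: 0


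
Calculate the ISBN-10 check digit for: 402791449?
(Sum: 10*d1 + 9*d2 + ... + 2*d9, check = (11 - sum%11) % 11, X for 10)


Weighted sum: 210
210 mod 11 = 1

Check digit: X


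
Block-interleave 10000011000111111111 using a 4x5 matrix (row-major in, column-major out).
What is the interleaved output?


Matrix:
  10000
  01100
  01111
  11111
Read columns: 10010111011100110011

10010111011100110011


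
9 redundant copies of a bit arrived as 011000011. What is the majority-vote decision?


Ones: 4 out of 9
Threshold: 5

0 (4/9 voted 1)


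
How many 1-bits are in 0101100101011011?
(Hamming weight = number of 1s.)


Counting 1s in 0101100101011011

9


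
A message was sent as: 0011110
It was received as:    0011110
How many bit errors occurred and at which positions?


XOR: 0000000

0 errors (received matches sent)


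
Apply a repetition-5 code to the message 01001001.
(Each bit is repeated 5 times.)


Each bit -> 5 copies

0000011111000000000011111000000000011111


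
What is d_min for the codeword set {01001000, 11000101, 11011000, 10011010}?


Comparing all pairs, minimum distance: 2
Can detect 1 errors, correct 0 errors

2


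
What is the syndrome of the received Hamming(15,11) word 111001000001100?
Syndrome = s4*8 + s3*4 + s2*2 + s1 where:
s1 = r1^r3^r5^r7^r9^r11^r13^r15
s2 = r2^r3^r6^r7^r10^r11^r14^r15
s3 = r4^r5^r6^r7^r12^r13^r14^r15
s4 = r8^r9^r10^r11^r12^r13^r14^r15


s1=1, s2=1, s3=1, s4=0

Syndrome = 7 (error at position 7)


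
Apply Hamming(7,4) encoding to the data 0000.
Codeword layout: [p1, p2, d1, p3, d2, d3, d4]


Parity bits: p1=0, p2=0, p3=0

0000000


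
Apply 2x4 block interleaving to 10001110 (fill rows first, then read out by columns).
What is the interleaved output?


Matrix:
  1000
  1110
Read columns: 11010100

11010100


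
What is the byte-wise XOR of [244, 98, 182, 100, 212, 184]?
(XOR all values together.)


XOR chain: 244 ^ 98 ^ 182 ^ 100 ^ 212 ^ 184 = 40

40


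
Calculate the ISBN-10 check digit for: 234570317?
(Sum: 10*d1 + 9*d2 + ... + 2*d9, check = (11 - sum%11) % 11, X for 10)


Weighted sum: 185
185 mod 11 = 9

Check digit: 2


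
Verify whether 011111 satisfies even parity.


Number of 1s: 5

No, parity error (5 ones)


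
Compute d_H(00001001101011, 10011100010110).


XOR: 10010101111101
Count of 1s: 9

9


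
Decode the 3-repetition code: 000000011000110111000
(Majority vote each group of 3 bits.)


Groups: 000, 000, 011, 000, 110, 111, 000
Majority votes: 0010110

0010110


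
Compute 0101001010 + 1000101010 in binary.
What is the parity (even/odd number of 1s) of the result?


0101001010 = 330
1000101010 = 554
Sum = 884 = 1101110100
1s count = 6

even parity (6 ones in 1101110100)


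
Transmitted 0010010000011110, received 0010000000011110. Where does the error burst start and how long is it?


XOR: 0000010000000000

Burst at position 5, length 1


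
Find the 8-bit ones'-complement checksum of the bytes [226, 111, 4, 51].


Sum = 392 mod 256 = 136
Complement = 119

119


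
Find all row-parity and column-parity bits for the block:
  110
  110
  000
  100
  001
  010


Row parities: 000111
Column parities: 111

Row P: 000111, Col P: 111, Corner: 1


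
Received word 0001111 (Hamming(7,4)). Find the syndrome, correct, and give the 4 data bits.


Syndrome = 0: no error detected

Data: 0111 (no errors)


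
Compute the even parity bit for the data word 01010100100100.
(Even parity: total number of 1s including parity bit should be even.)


Number of 1s in data: 5
Parity bit: 1

1


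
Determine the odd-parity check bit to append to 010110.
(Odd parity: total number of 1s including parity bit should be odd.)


Number of 1s in data: 3
Parity bit: 0

0


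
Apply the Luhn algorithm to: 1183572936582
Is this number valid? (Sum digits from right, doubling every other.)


Luhn sum = 58
58 mod 10 = 8

Invalid (Luhn sum mod 10 = 8)


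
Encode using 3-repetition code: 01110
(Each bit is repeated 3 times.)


Each bit -> 3 copies

000111111111000


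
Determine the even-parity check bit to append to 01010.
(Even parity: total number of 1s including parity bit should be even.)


Number of 1s in data: 2
Parity bit: 0

0


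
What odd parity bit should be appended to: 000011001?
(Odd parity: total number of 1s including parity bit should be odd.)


Number of 1s in data: 3
Parity bit: 0

0


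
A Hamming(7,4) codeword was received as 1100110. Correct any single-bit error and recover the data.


Syndrome = 0: no error detected

Data: 0110 (no errors)


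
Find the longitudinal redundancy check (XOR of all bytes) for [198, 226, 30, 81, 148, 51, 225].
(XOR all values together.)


XOR chain: 198 ^ 226 ^ 30 ^ 81 ^ 148 ^ 51 ^ 225 = 45

45


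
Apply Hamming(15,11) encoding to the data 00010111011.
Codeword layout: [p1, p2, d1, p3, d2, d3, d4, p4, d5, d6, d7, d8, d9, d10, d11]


Parity bits: p1=1, p2=1, p3=0, p4=1

110000110111011


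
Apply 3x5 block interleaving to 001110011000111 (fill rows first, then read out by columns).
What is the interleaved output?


Matrix:
  00111
  00110
  00111
Read columns: 000000111111101

000000111111101


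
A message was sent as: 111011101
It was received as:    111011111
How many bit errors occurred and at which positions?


XOR: 000000010

1 error(s) at position(s): 7


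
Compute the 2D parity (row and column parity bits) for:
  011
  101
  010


Row parities: 001
Column parities: 100

Row P: 001, Col P: 100, Corner: 1


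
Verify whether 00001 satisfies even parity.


Number of 1s: 1

No, parity error (1 ones)


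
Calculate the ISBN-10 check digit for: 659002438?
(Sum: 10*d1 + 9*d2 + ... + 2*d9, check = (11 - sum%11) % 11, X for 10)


Weighted sum: 228
228 mod 11 = 8

Check digit: 3


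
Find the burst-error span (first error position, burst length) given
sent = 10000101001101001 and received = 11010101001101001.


XOR: 01010000000000000

Burst at position 1, length 3


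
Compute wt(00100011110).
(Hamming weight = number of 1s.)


Counting 1s in 00100011110

5


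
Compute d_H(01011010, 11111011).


XOR: 10100001
Count of 1s: 3

3


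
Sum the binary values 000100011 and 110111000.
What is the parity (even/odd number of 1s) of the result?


000100011 = 35
110111000 = 440
Sum = 475 = 111011011
1s count = 7

odd parity (7 ones in 111011011)


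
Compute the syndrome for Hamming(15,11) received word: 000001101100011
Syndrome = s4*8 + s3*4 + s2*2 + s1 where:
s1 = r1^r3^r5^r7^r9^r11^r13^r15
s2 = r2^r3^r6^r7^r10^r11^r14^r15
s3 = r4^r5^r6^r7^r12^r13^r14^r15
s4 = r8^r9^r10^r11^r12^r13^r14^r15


s1=1, s2=1, s3=0, s4=0

Syndrome = 3 (error at position 3)


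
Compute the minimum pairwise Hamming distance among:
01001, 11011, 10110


Comparing all pairs, minimum distance: 2
Can detect 1 errors, correct 0 errors

2


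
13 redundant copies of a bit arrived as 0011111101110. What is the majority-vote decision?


Ones: 9 out of 13
Threshold: 7

1 (9/13 voted 1)


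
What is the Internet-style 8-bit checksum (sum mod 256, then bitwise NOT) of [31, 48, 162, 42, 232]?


Sum = 515 mod 256 = 3
Complement = 252

252


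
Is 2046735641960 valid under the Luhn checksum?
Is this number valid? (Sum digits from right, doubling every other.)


Luhn sum = 48
48 mod 10 = 8

Invalid (Luhn sum mod 10 = 8)


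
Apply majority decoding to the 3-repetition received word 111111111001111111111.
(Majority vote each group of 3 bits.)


Groups: 111, 111, 111, 001, 111, 111, 111
Majority votes: 1110111

1110111


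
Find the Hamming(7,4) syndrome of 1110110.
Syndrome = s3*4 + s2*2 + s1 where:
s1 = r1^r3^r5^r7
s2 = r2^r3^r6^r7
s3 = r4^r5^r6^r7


s1=1, s2=1, s3=0

Syndrome = 3 (error at position 3)


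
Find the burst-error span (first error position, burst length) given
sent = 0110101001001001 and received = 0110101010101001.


XOR: 0000000011100000

Burst at position 8, length 3


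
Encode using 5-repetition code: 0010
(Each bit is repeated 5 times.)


Each bit -> 5 copies

00000000001111100000


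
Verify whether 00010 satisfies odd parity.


Number of 1s: 1

Yes, parity is correct (1 ones)


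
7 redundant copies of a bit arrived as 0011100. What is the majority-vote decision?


Ones: 3 out of 7
Threshold: 4

0 (3/7 voted 1)


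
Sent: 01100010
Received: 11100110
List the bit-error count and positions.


XOR: 10000100

2 error(s) at position(s): 0, 5


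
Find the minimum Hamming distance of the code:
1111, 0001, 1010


Comparing all pairs, minimum distance: 2
Can detect 1 errors, correct 0 errors

2


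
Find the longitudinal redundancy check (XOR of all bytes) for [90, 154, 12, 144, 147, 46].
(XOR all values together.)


XOR chain: 90 ^ 154 ^ 12 ^ 144 ^ 147 ^ 46 = 225

225


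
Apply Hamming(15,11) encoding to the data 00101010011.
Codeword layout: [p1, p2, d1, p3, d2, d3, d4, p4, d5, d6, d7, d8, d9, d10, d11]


Parity bits: p1=1, p2=0, p3=1, p4=0

100101001010011


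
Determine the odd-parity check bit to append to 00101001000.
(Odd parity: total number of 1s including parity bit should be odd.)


Number of 1s in data: 3
Parity bit: 0

0


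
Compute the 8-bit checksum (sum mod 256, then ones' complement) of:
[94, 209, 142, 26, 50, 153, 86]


Sum = 760 mod 256 = 248
Complement = 7

7


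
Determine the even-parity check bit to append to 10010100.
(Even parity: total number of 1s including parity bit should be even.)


Number of 1s in data: 3
Parity bit: 1

1


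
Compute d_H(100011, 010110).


XOR: 110101
Count of 1s: 4

4


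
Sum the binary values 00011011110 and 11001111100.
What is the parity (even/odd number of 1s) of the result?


00011011110 = 222
11001111100 = 1660
Sum = 1882 = 11101011010
1s count = 7

odd parity (7 ones in 11101011010)


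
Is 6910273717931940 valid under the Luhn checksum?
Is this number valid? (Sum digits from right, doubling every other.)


Luhn sum = 78
78 mod 10 = 8

Invalid (Luhn sum mod 10 = 8)


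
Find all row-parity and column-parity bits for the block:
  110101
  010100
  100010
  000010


Row parities: 0001
Column parities: 000001

Row P: 0001, Col P: 000001, Corner: 1


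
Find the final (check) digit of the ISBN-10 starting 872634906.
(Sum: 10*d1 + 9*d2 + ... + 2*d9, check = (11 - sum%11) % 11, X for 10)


Weighted sum: 287
287 mod 11 = 1

Check digit: X


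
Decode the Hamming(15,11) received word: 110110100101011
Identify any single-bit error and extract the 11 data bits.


Syndrome = 2: error at position 2

Data: 01010101011 (corrected bit 2)


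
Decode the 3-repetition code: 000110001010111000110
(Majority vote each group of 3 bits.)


Groups: 000, 110, 001, 010, 111, 000, 110
Majority votes: 0100101

0100101


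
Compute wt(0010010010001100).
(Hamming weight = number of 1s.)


Counting 1s in 0010010010001100

5


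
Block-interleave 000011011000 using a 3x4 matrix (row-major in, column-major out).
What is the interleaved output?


Matrix:
  0000
  1101
  1000
Read columns: 011010000010

011010000010


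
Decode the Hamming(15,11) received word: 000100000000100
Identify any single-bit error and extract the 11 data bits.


Syndrome = 9: error at position 9

Data: 00001000100 (corrected bit 9)


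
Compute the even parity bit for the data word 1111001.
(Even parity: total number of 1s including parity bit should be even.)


Number of 1s in data: 5
Parity bit: 1

1


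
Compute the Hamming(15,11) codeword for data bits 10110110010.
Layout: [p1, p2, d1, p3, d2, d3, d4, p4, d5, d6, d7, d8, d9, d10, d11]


Parity bits: p1=1, p2=0, p3=1, p4=1

101101110110010


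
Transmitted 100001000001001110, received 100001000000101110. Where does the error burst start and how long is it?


XOR: 000000000001100000

Burst at position 11, length 2


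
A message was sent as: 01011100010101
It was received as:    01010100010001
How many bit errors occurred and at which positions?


XOR: 00001000000100

2 error(s) at position(s): 4, 11


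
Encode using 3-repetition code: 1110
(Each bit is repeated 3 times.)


Each bit -> 3 copies

111111111000


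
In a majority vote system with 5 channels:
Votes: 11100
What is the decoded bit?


Ones: 3 out of 5
Threshold: 3

1 (3/5 voted 1)


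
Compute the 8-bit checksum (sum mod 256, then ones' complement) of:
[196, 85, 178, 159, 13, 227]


Sum = 858 mod 256 = 90
Complement = 165

165


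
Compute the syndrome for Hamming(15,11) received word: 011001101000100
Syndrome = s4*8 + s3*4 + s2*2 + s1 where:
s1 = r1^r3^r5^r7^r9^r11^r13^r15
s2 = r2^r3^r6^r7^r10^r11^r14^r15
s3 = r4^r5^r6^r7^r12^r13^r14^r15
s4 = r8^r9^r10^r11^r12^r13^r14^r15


s1=0, s2=0, s3=1, s4=0

Syndrome = 4 (error at position 4)


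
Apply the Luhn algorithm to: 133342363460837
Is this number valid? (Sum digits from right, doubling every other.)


Luhn sum = 68
68 mod 10 = 8

Invalid (Luhn sum mod 10 = 8)


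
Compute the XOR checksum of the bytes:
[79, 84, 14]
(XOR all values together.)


XOR chain: 79 ^ 84 ^ 14 = 21

21


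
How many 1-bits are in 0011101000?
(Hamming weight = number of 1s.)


Counting 1s in 0011101000

4


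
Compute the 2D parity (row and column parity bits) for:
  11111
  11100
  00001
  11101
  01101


Row parities: 11101
Column parities: 10010

Row P: 11101, Col P: 10010, Corner: 0


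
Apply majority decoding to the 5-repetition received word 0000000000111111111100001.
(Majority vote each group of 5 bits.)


Groups: 00000, 00000, 11111, 11111, 00001
Majority votes: 00110

00110


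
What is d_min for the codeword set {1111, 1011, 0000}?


Comparing all pairs, minimum distance: 1
Can detect 0 errors, correct 0 errors

1


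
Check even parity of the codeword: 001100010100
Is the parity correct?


Number of 1s: 4

Yes, parity is correct (4 ones)


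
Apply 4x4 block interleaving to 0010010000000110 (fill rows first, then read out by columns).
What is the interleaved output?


Matrix:
  0010
  0100
  0000
  0110
Read columns: 0000010110010000

0000010110010000


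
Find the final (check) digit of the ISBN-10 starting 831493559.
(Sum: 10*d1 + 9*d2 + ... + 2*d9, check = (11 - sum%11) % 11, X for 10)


Weighted sum: 265
265 mod 11 = 1

Check digit: X


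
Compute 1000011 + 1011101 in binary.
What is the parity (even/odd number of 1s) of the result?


1000011 = 67
1011101 = 93
Sum = 160 = 10100000
1s count = 2

even parity (2 ones in 10100000)


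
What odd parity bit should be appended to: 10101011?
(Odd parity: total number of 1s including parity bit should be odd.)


Number of 1s in data: 5
Parity bit: 0

0


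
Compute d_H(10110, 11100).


XOR: 01010
Count of 1s: 2

2


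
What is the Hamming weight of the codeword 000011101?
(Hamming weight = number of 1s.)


Counting 1s in 000011101

4


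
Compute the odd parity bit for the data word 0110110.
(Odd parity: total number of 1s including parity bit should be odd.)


Number of 1s in data: 4
Parity bit: 1

1


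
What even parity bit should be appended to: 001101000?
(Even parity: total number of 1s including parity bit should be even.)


Number of 1s in data: 3
Parity bit: 1

1


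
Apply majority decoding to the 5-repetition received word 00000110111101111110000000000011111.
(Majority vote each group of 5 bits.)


Groups: 00000, 11011, 11011, 11110, 00000, 00000, 11111
Majority votes: 0111001

0111001


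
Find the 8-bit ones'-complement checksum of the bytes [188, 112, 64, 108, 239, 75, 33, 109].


Sum = 928 mod 256 = 160
Complement = 95

95


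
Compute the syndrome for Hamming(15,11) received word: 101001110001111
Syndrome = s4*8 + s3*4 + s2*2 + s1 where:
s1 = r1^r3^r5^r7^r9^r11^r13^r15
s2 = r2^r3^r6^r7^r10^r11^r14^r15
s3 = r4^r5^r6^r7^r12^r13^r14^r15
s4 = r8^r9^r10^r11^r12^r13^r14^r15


s1=1, s2=1, s3=0, s4=1

Syndrome = 11 (error at position 11)


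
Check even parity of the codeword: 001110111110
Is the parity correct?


Number of 1s: 8

Yes, parity is correct (8 ones)


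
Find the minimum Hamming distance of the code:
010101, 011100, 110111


Comparing all pairs, minimum distance: 2
Can detect 1 errors, correct 0 errors

2


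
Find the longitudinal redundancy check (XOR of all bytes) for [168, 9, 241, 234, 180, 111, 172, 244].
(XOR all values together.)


XOR chain: 168 ^ 9 ^ 241 ^ 234 ^ 180 ^ 111 ^ 172 ^ 244 = 57

57


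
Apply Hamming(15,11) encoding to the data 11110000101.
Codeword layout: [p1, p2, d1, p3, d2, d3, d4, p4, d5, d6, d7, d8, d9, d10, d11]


Parity bits: p1=1, p2=0, p3=1, p4=0

101111100000101


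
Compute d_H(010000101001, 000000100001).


XOR: 010000001000
Count of 1s: 2

2


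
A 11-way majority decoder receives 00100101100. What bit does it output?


Ones: 4 out of 11
Threshold: 6

0 (4/11 voted 1)


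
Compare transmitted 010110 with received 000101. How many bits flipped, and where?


XOR: 010011

3 error(s) at position(s): 1, 4, 5


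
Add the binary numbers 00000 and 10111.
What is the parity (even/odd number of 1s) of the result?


00000 = 0
10111 = 23
Sum = 23 = 10111
1s count = 4

even parity (4 ones in 10111)


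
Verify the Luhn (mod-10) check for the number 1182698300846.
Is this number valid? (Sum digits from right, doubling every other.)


Luhn sum = 66
66 mod 10 = 6

Invalid (Luhn sum mod 10 = 6)


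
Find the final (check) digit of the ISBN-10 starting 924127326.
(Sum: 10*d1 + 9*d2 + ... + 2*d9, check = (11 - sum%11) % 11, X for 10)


Weighted sum: 224
224 mod 11 = 4

Check digit: 7


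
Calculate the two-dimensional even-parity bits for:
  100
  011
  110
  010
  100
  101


Row parities: 100110
Column parities: 010

Row P: 100110, Col P: 010, Corner: 1


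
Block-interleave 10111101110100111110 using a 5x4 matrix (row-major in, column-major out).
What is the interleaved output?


Matrix:
  1011
  1101
  1101
  0011
  1110
Read columns: 11101011011001111110

11101011011001111110


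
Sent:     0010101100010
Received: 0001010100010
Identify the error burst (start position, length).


XOR: 0011111000000

Burst at position 2, length 5


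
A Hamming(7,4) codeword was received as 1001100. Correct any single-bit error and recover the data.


Syndrome = 0: no error detected

Data: 0100 (no errors)


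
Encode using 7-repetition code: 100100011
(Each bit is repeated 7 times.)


Each bit -> 7 copies

111111100000000000000111111100000000000000000000011111111111111


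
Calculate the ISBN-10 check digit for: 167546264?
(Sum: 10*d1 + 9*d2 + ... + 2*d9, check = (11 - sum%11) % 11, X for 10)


Weighted sum: 243
243 mod 11 = 1

Check digit: X


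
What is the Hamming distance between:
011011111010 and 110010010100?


XOR: 101001101110
Count of 1s: 7

7


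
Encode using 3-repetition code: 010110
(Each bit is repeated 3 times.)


Each bit -> 3 copies

000111000111111000


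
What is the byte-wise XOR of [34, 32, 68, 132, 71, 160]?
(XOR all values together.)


XOR chain: 34 ^ 32 ^ 68 ^ 132 ^ 71 ^ 160 = 37

37


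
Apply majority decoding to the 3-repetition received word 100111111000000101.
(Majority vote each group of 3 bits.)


Groups: 100, 111, 111, 000, 000, 101
Majority votes: 011001

011001


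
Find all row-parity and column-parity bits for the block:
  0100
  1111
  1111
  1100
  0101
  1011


Row parities: 100001
Column parities: 0110

Row P: 100001, Col P: 0110, Corner: 0


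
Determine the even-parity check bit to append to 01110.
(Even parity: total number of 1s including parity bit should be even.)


Number of 1s in data: 3
Parity bit: 1

1


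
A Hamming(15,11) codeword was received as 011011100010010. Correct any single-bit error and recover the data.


Syndrome = 0: no error detected

Data: 11110010010 (no errors)


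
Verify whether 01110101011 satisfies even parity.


Number of 1s: 7

No, parity error (7 ones)


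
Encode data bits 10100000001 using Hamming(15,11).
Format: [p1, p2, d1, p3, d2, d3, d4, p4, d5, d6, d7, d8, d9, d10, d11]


Parity bits: p1=0, p2=1, p3=0, p4=1

011001010000001


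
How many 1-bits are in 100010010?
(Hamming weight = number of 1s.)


Counting 1s in 100010010

3


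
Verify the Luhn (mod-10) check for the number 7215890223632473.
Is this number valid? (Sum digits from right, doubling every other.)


Luhn sum = 61
61 mod 10 = 1

Invalid (Luhn sum mod 10 = 1)


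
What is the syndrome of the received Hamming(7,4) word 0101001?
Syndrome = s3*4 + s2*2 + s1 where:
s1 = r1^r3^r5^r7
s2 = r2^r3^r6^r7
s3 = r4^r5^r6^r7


s1=1, s2=0, s3=0

Syndrome = 1 (error at position 1)


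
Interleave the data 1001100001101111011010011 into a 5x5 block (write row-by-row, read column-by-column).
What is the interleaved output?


Matrix:
  10011
  00001
  10111
  10110
  10011
Read columns: 1011100000001101011111101

1011100000001101011111101


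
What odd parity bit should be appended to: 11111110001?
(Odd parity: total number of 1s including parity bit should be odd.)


Number of 1s in data: 8
Parity bit: 1

1


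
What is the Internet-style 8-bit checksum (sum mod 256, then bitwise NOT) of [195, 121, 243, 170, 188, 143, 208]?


Sum = 1268 mod 256 = 244
Complement = 11

11


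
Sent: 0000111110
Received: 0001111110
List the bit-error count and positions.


XOR: 0001000000

1 error(s) at position(s): 3


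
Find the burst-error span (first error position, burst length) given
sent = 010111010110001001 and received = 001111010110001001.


XOR: 011000000000000000

Burst at position 1, length 2


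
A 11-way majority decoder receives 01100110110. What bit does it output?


Ones: 6 out of 11
Threshold: 6

1 (6/11 voted 1)


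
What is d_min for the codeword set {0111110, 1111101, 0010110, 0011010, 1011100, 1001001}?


Comparing all pairs, minimum distance: 2
Can detect 1 errors, correct 0 errors

2


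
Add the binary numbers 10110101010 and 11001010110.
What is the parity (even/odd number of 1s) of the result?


10110101010 = 1450
11001010110 = 1622
Sum = 3072 = 110000000000
1s count = 2

even parity (2 ones in 110000000000)


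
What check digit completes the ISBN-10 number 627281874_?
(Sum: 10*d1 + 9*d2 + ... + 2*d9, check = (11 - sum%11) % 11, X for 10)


Weighted sum: 262
262 mod 11 = 9

Check digit: 2


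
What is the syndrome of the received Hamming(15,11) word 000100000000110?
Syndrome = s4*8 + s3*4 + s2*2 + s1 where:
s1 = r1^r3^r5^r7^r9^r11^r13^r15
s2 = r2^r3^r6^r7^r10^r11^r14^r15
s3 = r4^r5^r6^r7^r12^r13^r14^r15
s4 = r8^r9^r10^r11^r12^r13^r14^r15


s1=1, s2=1, s3=1, s4=0

Syndrome = 7 (error at position 7)


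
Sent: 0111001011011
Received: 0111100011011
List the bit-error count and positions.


XOR: 0000101000000

2 error(s) at position(s): 4, 6


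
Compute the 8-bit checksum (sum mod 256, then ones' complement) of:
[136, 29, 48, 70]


Sum = 283 mod 256 = 27
Complement = 228

228


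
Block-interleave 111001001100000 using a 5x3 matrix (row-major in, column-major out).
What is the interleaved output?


Matrix:
  111
  001
  001
  100
  000
Read columns: 100101000011100

100101000011100


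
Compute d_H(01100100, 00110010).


XOR: 01010110
Count of 1s: 4

4


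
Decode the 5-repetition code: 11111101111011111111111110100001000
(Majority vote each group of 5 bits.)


Groups: 11111, 10111, 10111, 11111, 11111, 01000, 01000
Majority votes: 1111100

1111100


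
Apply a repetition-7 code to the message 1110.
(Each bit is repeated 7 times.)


Each bit -> 7 copies

1111111111111111111110000000


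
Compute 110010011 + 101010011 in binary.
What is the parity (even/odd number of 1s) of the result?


110010011 = 403
101010011 = 339
Sum = 742 = 1011100110
1s count = 6

even parity (6 ones in 1011100110)


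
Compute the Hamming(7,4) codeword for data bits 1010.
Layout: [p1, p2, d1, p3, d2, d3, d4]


Parity bits: p1=1, p2=0, p3=1

1011010


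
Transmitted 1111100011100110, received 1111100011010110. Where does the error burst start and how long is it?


XOR: 0000000000110000

Burst at position 10, length 2


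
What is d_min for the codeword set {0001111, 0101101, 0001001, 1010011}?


Comparing all pairs, minimum distance: 2
Can detect 1 errors, correct 0 errors

2


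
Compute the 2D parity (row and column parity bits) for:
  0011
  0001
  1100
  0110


Row parities: 0100
Column parities: 1000

Row P: 0100, Col P: 1000, Corner: 1


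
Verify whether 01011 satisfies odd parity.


Number of 1s: 3

Yes, parity is correct (3 ones)


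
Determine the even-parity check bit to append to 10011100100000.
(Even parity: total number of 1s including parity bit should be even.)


Number of 1s in data: 5
Parity bit: 1

1


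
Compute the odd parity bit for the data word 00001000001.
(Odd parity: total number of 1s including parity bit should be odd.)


Number of 1s in data: 2
Parity bit: 1

1


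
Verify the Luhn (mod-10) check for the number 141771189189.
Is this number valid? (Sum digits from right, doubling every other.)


Luhn sum = 57
57 mod 10 = 7

Invalid (Luhn sum mod 10 = 7)


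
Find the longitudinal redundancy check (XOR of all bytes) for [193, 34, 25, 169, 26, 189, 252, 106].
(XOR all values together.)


XOR chain: 193 ^ 34 ^ 25 ^ 169 ^ 26 ^ 189 ^ 252 ^ 106 = 98

98


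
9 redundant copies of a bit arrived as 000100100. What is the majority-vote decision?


Ones: 2 out of 9
Threshold: 5

0 (2/9 voted 1)


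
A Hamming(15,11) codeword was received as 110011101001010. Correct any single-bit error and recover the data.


Syndrome = 12: error at position 12

Data: 01111000010 (corrected bit 12)


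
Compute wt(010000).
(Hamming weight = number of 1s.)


Counting 1s in 010000

1


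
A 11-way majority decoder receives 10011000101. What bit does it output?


Ones: 5 out of 11
Threshold: 6

0 (5/11 voted 1)


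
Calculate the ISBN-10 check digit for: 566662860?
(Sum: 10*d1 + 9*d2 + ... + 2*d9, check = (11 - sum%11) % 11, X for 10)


Weighted sum: 290
290 mod 11 = 4

Check digit: 7


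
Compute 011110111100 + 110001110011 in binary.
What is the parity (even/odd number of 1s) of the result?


011110111100 = 1980
110001110011 = 3187
Sum = 5167 = 1010000101111
1s count = 7

odd parity (7 ones in 1010000101111)


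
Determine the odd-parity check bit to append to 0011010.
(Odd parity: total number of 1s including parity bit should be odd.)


Number of 1s in data: 3
Parity bit: 0

0


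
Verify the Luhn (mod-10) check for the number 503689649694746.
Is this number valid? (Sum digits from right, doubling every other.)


Luhn sum = 92
92 mod 10 = 2

Invalid (Luhn sum mod 10 = 2)


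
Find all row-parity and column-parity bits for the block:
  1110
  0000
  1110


Row parities: 101
Column parities: 0000

Row P: 101, Col P: 0000, Corner: 0


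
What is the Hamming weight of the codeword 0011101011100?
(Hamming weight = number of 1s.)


Counting 1s in 0011101011100

7


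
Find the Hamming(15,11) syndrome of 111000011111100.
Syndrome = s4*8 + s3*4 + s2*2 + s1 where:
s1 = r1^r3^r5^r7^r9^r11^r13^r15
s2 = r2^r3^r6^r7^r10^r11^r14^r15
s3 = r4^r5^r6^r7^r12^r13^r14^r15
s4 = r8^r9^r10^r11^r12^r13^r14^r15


s1=1, s2=0, s3=0, s4=0

Syndrome = 1 (error at position 1)


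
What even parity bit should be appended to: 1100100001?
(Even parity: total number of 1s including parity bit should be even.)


Number of 1s in data: 4
Parity bit: 0

0


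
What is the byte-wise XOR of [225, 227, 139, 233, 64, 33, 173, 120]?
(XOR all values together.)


XOR chain: 225 ^ 227 ^ 139 ^ 233 ^ 64 ^ 33 ^ 173 ^ 120 = 212

212


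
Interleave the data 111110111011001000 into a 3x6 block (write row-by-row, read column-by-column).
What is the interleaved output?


Matrix:
  111110
  111011
  001000
Read columns: 110110111100110010

110110111100110010


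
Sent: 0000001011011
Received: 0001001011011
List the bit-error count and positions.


XOR: 0001000000000

1 error(s) at position(s): 3


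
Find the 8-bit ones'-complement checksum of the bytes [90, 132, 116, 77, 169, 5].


Sum = 589 mod 256 = 77
Complement = 178

178


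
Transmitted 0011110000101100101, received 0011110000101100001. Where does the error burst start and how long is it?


XOR: 0000000000000000100

Burst at position 16, length 1


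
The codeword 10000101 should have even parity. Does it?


Number of 1s: 3

No, parity error (3 ones)


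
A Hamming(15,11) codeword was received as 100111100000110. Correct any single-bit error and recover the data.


Syndrome = 2: error at position 2

Data: 01110000110 (corrected bit 2)


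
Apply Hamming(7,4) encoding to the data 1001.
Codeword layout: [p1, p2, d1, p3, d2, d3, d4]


Parity bits: p1=0, p2=0, p3=1

0011001


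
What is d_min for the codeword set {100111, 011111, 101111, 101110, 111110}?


Comparing all pairs, minimum distance: 1
Can detect 0 errors, correct 0 errors

1


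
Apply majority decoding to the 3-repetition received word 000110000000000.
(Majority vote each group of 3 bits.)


Groups: 000, 110, 000, 000, 000
Majority votes: 01000

01000


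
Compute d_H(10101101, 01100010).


XOR: 11001111
Count of 1s: 6

6


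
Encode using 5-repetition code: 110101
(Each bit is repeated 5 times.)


Each bit -> 5 copies

111111111100000111110000011111


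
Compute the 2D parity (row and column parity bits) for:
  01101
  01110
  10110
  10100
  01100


Row parities: 11100
Column parities: 01101

Row P: 11100, Col P: 01101, Corner: 1


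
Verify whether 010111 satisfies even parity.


Number of 1s: 4

Yes, parity is correct (4 ones)


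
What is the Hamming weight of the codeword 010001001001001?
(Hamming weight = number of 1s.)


Counting 1s in 010001001001001

5


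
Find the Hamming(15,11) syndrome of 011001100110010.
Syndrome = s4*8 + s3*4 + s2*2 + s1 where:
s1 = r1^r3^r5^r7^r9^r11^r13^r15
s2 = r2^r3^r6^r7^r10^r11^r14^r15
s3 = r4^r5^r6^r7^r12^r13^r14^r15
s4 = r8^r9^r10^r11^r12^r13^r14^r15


s1=1, s2=1, s3=1, s4=1

Syndrome = 15 (error at position 15)


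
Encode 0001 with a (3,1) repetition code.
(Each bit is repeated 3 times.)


Each bit -> 3 copies

000000000111


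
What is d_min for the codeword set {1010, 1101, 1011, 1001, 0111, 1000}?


Comparing all pairs, minimum distance: 1
Can detect 0 errors, correct 0 errors

1


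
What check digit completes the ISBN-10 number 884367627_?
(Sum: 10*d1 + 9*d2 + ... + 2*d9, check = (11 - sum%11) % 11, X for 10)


Weighted sum: 320
320 mod 11 = 1

Check digit: X


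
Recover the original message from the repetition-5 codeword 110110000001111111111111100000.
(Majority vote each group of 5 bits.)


Groups: 11011, 00000, 01111, 11111, 11111, 00000
Majority votes: 101110

101110


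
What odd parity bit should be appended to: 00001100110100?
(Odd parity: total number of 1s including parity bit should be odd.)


Number of 1s in data: 5
Parity bit: 0

0


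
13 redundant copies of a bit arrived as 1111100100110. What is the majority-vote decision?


Ones: 8 out of 13
Threshold: 7

1 (8/13 voted 1)


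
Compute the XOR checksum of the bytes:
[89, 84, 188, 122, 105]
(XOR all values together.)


XOR chain: 89 ^ 84 ^ 188 ^ 122 ^ 105 = 162

162


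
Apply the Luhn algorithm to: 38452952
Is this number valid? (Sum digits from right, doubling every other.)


Luhn sum = 43
43 mod 10 = 3

Invalid (Luhn sum mod 10 = 3)


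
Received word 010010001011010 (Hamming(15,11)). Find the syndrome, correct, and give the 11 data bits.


Syndrome = 7: error at position 7

Data: 01011011010 (corrected bit 7)


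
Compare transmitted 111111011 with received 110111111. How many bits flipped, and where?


XOR: 001000100

2 error(s) at position(s): 2, 6


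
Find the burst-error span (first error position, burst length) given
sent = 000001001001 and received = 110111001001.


XOR: 110110000000

Burst at position 0, length 5


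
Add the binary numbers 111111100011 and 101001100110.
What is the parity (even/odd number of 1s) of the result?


111111100011 = 4067
101001100110 = 2662
Sum = 6729 = 1101001001001
1s count = 6

even parity (6 ones in 1101001001001)


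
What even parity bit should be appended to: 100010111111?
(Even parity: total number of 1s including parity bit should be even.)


Number of 1s in data: 8
Parity bit: 0

0


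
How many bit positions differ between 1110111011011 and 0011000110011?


XOR: 1101111101000
Count of 1s: 8

8


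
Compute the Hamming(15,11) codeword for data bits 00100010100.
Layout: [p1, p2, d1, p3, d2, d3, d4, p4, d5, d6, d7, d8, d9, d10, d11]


Parity bits: p1=0, p2=0, p3=0, p4=0

000001000010100


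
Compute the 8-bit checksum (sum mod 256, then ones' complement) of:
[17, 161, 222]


Sum = 400 mod 256 = 144
Complement = 111

111


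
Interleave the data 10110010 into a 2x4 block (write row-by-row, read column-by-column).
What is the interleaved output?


Matrix:
  1011
  0010
Read columns: 10001110

10001110


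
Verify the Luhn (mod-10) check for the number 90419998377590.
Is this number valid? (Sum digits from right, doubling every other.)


Luhn sum = 85
85 mod 10 = 5

Invalid (Luhn sum mod 10 = 5)


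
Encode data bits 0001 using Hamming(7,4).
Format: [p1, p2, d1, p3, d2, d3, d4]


Parity bits: p1=1, p2=1, p3=1

1101001


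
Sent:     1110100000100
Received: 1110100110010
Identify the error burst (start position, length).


XOR: 0000000110110

Burst at position 7, length 5


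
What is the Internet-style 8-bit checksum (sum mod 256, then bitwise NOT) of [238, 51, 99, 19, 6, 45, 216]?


Sum = 674 mod 256 = 162
Complement = 93

93


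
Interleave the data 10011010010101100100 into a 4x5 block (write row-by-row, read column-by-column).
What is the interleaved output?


Matrix:
  10011
  01001
  01011
  00100
Read columns: 10000110000110101110

10000110000110101110


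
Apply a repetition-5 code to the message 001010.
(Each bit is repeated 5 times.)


Each bit -> 5 copies

000000000011111000001111100000


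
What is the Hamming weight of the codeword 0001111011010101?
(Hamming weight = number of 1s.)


Counting 1s in 0001111011010101

9


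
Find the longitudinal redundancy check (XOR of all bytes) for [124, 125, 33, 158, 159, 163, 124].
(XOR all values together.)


XOR chain: 124 ^ 125 ^ 33 ^ 158 ^ 159 ^ 163 ^ 124 = 254

254


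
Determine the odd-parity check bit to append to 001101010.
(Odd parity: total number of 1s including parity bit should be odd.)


Number of 1s in data: 4
Parity bit: 1

1


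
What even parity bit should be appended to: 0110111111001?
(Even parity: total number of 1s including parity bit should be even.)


Number of 1s in data: 9
Parity bit: 1

1


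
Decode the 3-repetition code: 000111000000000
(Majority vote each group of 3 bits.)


Groups: 000, 111, 000, 000, 000
Majority votes: 01000

01000


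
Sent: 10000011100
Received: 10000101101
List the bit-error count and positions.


XOR: 00000110001

3 error(s) at position(s): 5, 6, 10


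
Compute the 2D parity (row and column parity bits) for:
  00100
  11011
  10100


Row parities: 100
Column parities: 01011

Row P: 100, Col P: 01011, Corner: 1


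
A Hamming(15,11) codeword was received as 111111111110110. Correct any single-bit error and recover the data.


Syndrome = 3: error at position 3

Data: 01111110110 (corrected bit 3)


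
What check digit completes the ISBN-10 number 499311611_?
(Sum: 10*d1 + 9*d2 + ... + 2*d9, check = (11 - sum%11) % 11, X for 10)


Weighted sum: 254
254 mod 11 = 1

Check digit: X


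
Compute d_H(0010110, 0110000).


XOR: 0100110
Count of 1s: 3

3


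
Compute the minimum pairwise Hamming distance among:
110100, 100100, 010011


Comparing all pairs, minimum distance: 1
Can detect 0 errors, correct 0 errors

1


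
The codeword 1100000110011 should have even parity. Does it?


Number of 1s: 6

Yes, parity is correct (6 ones)


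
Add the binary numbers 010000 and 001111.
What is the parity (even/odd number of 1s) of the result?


010000 = 16
001111 = 15
Sum = 31 = 11111
1s count = 5

odd parity (5 ones in 11111)


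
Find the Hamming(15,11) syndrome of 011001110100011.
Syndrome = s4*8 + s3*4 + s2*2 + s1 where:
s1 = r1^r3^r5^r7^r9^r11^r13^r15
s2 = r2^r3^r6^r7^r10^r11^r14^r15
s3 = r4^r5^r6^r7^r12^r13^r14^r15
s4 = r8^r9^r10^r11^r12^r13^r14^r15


s1=1, s2=1, s3=0, s4=0

Syndrome = 3 (error at position 3)


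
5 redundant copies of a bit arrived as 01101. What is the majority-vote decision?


Ones: 3 out of 5
Threshold: 3

1 (3/5 voted 1)


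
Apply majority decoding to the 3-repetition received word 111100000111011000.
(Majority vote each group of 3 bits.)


Groups: 111, 100, 000, 111, 011, 000
Majority votes: 100110

100110


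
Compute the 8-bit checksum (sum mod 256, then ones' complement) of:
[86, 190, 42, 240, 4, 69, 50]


Sum = 681 mod 256 = 169
Complement = 86

86


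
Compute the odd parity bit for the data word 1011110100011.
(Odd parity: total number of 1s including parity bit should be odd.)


Number of 1s in data: 8
Parity bit: 1

1


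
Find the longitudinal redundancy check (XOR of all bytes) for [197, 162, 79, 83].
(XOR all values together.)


XOR chain: 197 ^ 162 ^ 79 ^ 83 = 123

123
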